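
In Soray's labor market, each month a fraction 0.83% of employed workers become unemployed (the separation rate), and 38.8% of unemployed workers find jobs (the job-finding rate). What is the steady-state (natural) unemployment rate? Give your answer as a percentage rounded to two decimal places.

At steady state the flows balance: s·E = f·U, so U/(E+U) = s/(s+f).
u* = 0.83 / (0.83 + 38.8) = 0.83 / 39.63 = 2.09%.

Steady-state unemployment rate ≈ 2.09%.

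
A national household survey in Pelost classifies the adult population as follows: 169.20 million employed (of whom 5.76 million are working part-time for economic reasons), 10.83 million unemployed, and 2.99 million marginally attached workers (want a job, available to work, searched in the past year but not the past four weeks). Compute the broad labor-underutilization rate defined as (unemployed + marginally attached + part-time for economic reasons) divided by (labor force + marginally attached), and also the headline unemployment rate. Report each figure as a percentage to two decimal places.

Labor force = 169.20 + 10.83 = 180.03 million.
Numerator = 10.83 + 2.99 + 5.76 = 19.58 million.
Denominator = 180.03 + 2.99 = 183.02 million.
Broad rate = 19.58 / 183.02 = 10.70%.
Headline unemployment rate = 10.83 / 180.03 = 6.02%.

Broad underutilization rate ≈ 10.70%; headline unemployment rate ≈ 6.02%.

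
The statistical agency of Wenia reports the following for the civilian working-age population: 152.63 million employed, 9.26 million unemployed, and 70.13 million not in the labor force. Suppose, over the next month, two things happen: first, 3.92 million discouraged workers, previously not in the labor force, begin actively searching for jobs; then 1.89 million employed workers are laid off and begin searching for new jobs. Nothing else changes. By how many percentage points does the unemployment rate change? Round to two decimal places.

The unemployment rate changes by +3.37 percentage points.

Initially, labor force = 152.63 + 9.26 = 161.89 million, so u = 9.26/161.89 = 5.72%.
After the first change, unemployed and labor force both rise by 3.92 → E = 152.63, U = 13.18, labor force = 165.81 million.
After the second change, employed falls and unemployed rises by 1.89; labor force unchanged → E = 150.74, U = 15.07, labor force = 165.81 million.
New unemployment rate = 15.07 / 165.81 = 9.09%.
Change = 9.09% − 5.72% = +3.37 percentage points.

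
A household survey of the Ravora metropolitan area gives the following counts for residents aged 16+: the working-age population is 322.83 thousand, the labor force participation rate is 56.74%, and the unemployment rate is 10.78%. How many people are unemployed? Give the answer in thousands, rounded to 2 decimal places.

About 19.75 thousand are unemployed.

Labor force = 0.5674 × 322.83 = 183.17 thousand.
Unemployed = 0.1078 × 183.17 ≈ 19.75 thousand.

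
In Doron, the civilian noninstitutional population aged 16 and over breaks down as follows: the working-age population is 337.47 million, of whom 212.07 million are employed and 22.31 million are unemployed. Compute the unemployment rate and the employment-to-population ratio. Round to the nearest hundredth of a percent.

Labor force = employed + unemployed = 212.07 + 22.31 = 234.38 million.
Unemployment rate = 22.31 / 234.38 = 9.52%.
Employment-population ratio = 212.07 / 337.47 = 62.84%.

Unemployment rate ≈ 9.52%; employment-population ratio ≈ 62.84%.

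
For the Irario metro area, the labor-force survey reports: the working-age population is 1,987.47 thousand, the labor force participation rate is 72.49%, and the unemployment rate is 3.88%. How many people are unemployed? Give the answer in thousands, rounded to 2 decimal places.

About 55.90 thousand are unemployed.

Labor force = 0.7249 × 1,987.47 = 1,440.72 thousand.
Unemployed = 0.0388 × 1,440.72 ≈ 55.90 thousand.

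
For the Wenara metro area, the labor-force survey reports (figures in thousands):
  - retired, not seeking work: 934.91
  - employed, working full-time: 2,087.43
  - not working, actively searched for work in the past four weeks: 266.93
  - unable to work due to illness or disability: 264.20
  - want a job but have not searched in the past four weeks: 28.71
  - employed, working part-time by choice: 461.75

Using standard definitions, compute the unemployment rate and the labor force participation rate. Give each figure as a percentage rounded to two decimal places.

Employed = 2,087.43 + 461.75 = 2,549.18 thousand.
Unemployed = 266.93 thousand.
Labor force = 2,549.18 + 266.93 = 2,816.11 thousand.
Not in labor force = 934.91 + 264.20 + 28.71 = 1,227.82 thousand (those not working and not actively searching are outside the labor force — including those who want a job but have given up searching).
Civilian working-age population = 2,816.11 + 1,227.82 = 4,043.93 thousand.
Unemployment rate = 266.93 / 2,816.11 = 9.48%.
Labor force participation rate = 2,816.11 / 4,043.93 = 69.64%.

Unemployment rate ≈ 9.48%; labor force participation rate ≈ 69.64%.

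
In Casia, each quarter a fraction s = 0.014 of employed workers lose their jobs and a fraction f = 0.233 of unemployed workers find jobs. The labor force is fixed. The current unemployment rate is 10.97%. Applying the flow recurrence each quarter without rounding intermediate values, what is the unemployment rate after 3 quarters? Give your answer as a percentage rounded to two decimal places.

Unemployment rate after three quarters ≈ 7.93%.

With a fixed labor force, u_{t+1} = u_t + s·(1−u_t) − f·u_t = u_t·(1−s−f) + s.
Here 1−s−f = 0.753 and s = 0.014.
u_1 = 0.109700 × 0.753 + 0.014 = 0.096604.
u_2 = 0.096604 × 0.753 + 0.014 = 0.086743.
u_3 = 0.086743 × 0.753 + 0.014 = 0.079317.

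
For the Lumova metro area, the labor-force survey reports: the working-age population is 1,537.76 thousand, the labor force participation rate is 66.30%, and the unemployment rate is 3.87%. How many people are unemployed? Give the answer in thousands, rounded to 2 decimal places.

About 39.46 thousand are unemployed.

Labor force = 0.6630 × 1,537.76 = 1,019.53 thousand.
Unemployed = 0.0387 × 1,019.53 ≈ 39.46 thousand.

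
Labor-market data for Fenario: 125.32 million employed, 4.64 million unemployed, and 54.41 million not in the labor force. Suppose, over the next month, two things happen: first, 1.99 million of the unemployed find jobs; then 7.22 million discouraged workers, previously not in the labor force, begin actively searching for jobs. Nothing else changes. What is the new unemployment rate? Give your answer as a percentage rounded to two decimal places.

New unemployment rate ≈ 7.19%.

Initially, labor force = 125.32 + 4.64 = 129.96 million, so u = 4.64/129.96 = 3.57%.
After the first change, unemployed falls and employed rises by 1.99; labor force unchanged → E = 127.31, U = 2.65, labor force = 129.96 million.
After the second change, unemployed and labor force both rise by 7.22 → E = 127.31, U = 9.87, labor force = 137.18 million.
New unemployment rate = 9.87 / 137.18 = 7.19%.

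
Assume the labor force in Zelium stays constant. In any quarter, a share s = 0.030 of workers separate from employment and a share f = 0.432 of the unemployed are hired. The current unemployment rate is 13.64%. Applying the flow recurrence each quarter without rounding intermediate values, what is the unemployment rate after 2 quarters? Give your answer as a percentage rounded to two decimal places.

Unemployment rate after two quarters ≈ 8.56%.

With a fixed labor force, u_{t+1} = u_t + s·(1−u_t) − f·u_t = u_t·(1−s−f) + s.
Here 1−s−f = 0.538 and s = 0.030.
u_1 = 0.136400 × 0.538 + 0.030 = 0.103383.
u_2 = 0.103383 × 0.538 + 0.030 = 0.085620.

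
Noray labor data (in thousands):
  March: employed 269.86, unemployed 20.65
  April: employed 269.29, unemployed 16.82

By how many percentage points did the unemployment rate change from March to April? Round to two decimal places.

The unemployment rate changed by −1.23 percentage points.

March: labor force = 269.86 + 20.65 = 290.51; u = 20.65/290.51 = 7.11%.
April: labor force = 269.29 + 16.82 = 286.11; u = 16.82/286.11 = 5.88%.
Change = 5.88% − 7.11% = −1.23 pp.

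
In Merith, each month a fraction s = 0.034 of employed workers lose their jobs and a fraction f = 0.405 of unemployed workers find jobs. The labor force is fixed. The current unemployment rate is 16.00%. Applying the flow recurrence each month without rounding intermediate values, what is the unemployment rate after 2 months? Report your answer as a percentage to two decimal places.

With a fixed labor force, u_{t+1} = u_t + s·(1−u_t) − f·u_t = u_t·(1−s−f) + s.
Here 1−s−f = 0.561 and s = 0.034.
u_1 = 0.160000 × 0.561 + 0.034 = 0.123760.
u_2 = 0.123760 × 0.561 + 0.034 = 0.103429.

Unemployment rate after two months ≈ 10.34%.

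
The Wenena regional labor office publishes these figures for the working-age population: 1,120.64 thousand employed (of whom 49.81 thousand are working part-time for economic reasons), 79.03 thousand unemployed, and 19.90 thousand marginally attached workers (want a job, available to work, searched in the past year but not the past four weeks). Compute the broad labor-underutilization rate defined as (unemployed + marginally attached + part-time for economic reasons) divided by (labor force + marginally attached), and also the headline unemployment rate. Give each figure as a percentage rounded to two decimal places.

Labor force = 1,120.64 + 79.03 = 1,199.67 thousand.
Numerator = 79.03 + 19.90 + 49.81 = 148.74 thousand.
Denominator = 1,199.67 + 19.90 = 1,219.57 thousand.
Broad rate = 148.74 / 1,219.57 = 12.20%.
Headline unemployment rate = 79.03 / 1,199.67 = 6.59%.

Broad underutilization rate ≈ 12.20%; headline unemployment rate ≈ 6.59%.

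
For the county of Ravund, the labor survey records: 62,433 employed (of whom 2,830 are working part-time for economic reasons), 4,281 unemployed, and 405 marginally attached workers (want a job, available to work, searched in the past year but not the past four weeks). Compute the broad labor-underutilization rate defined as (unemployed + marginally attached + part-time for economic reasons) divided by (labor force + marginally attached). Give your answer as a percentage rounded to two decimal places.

Labor force = 62,433 + 4,281 = 66,714.
Numerator = 4,281 + 405 + 2,830 = 7,516.
Denominator = 66,714 + 405 = 67,119.
Broad rate = 7,516 / 67,119 = 11.20%.

Broad underutilization rate ≈ 11.20%.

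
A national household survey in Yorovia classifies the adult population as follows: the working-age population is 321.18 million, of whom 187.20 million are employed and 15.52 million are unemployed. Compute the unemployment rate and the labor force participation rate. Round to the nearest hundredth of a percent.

Labor force = employed + unemployed = 187.20 + 15.52 = 202.72 million.
Unemployment rate = 15.52 / 202.72 = 7.66%.
Labor force participation rate = 202.72 / 321.18 = 63.12%.

Unemployment rate ≈ 7.66%; labor force participation rate ≈ 63.12%.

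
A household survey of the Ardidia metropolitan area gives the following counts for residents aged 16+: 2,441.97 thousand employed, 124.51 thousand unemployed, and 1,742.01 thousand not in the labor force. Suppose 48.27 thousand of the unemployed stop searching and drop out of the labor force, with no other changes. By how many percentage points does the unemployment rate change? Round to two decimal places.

The unemployment rate changes by −1.82 percentage points.

Initially, labor force = 2,441.97 + 124.51 = 2,566.48 thousand, so u = 124.51/2,566.48 = 4.85%.
After the change, unemployed and labor force both fall by 48.27 → E = 2,441.97, U = 76.24, labor force = 2,518.21 thousand.
New unemployment rate = 76.24 / 2,518.21 = 3.03%.
Change = 3.03% − 4.85% = −1.82 percentage points.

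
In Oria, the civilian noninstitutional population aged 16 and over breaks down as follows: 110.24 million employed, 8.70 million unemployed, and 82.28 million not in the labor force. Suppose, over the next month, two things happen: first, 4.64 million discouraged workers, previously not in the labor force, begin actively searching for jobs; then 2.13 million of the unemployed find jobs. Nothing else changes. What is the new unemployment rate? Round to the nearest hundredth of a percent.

New unemployment rate ≈ 9.07%.

Initially, labor force = 110.24 + 8.70 = 118.94 million, so u = 8.70/118.94 = 7.31%.
After the first change, unemployed and labor force both rise by 4.64 → E = 110.24, U = 13.34, labor force = 123.58 million.
After the second change, unemployed falls and employed rises by 2.13; labor force unchanged → E = 112.37, U = 11.21, labor force = 123.58 million.
New unemployment rate = 11.21 / 123.58 = 9.07%.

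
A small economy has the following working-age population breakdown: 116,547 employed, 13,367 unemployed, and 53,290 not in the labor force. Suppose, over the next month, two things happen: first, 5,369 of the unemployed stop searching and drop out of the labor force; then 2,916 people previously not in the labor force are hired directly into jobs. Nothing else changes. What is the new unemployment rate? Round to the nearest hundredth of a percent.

Initially, labor force = 116,547 + 13,367 = 129,914, so u = 13,367/129,914 = 10.29%.
After the first change, unemployed and labor force both fall by 5,369 → E = 116,547, U = 7,998, labor force = 124,545.
After the second change, employed and labor force both rise by 2,916; unemployed unchanged → E = 119,463, U = 7,998, labor force = 127,461.
New unemployment rate = 7,998 / 127,461 = 6.27%.

New unemployment rate ≈ 6.27%.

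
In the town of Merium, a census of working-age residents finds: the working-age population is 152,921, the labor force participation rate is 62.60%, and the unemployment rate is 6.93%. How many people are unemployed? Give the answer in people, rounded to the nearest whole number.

About 6,634 are unemployed.

Labor force = 0.6260 × 152,921 = 95,729.
Unemployed = 0.0693 × 95,729 ≈ 6,634.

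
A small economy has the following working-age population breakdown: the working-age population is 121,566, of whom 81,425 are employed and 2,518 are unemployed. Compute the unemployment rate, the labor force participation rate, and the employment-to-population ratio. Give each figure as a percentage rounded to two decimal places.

Labor force = employed + unemployed = 81,425 + 2,518 = 83,943.
Unemployment rate = 2,518 / 83,943 = 3.00%.
Labor force participation rate = 83,943 / 121,566 = 69.05%.
Employment-population ratio = 81,425 / 121,566 = 66.98%.

Unemployment rate ≈ 3.00%; labor force participation rate ≈ 69.05%; employment-population ratio ≈ 66.98%.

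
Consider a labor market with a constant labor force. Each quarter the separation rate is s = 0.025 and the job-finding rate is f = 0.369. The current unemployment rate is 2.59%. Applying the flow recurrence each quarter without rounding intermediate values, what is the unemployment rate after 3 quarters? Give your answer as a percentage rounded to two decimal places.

With a fixed labor force, u_{t+1} = u_t + s·(1−u_t) − f·u_t = u_t·(1−s−f) + s.
Here 1−s−f = 0.606 and s = 0.025.
u_1 = 0.025900 × 0.606 + 0.025 = 0.040695.
u_2 = 0.040695 × 0.606 + 0.025 = 0.049661.
u_3 = 0.049661 × 0.606 + 0.025 = 0.055095.

Unemployment rate after three quarters ≈ 5.51%.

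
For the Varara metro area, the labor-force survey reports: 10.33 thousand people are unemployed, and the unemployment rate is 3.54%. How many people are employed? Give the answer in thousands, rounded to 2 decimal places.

About 281.48 thousand are employed.

Labor force = U / u = 10.33 / 0.0354 ≈ 291.81 thousand.
Employed = labor force − unemployed = 291.81 − 10.33 = 281.48 thousand.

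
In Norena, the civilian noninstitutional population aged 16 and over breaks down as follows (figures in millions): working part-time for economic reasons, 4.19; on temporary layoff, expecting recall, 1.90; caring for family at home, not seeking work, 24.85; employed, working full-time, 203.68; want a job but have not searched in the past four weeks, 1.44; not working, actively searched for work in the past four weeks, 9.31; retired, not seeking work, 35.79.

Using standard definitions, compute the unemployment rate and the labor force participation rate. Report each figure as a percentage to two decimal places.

Unemployment rate ≈ 5.12%; labor force participation rate ≈ 77.92%.

Employed = 4.19 + 203.68 = 207.87 million (anyone who worked, including part-time for economic reasons, counts as employed).
Unemployed = 1.90 + 9.31 = 11.21 million (jobless and actively searching, or on temporary layoff).
Labor force = 207.87 + 11.21 = 219.08 million.
Not in labor force = 24.85 + 1.44 + 35.79 = 62.08 million (those not working and not actively searching are outside the labor force — including those who want a job but have given up searching).
Civilian working-age population = 219.08 + 62.08 = 281.16 million.
Unemployment rate = 11.21 / 219.08 = 5.12%.
Labor force participation rate = 219.08 / 281.16 = 77.92%.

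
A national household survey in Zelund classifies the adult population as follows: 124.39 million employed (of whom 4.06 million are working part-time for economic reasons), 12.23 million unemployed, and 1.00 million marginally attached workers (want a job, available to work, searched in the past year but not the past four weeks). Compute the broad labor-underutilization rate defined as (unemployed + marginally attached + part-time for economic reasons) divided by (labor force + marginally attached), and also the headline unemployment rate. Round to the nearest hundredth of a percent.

Broad underutilization rate ≈ 12.56%; headline unemployment rate ≈ 8.95%.

Labor force = 124.39 + 12.23 = 136.62 million.
Numerator = 12.23 + 1.00 + 4.06 = 17.29 million.
Denominator = 136.62 + 1.00 = 137.62 million.
Broad rate = 17.29 / 137.62 = 12.56%.
Headline unemployment rate = 12.23 / 136.62 = 8.95%.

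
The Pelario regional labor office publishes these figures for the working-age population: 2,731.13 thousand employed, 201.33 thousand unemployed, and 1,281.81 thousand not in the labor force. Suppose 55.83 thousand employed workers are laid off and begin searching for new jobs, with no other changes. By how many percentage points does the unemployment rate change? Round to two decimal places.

The unemployment rate changes by +1.90 percentage points.

Initially, labor force = 2,731.13 + 201.33 = 2,932.46 thousand, so u = 201.33/2,932.46 = 6.87%.
After the change, employed falls and unemployed rises by 55.83; labor force unchanged → E = 2,675.30, U = 257.16, labor force = 2,932.46 thousand.
New unemployment rate = 257.16 / 2,932.46 = 8.77%.
Change = 8.77% − 6.87% = +1.90 percentage points.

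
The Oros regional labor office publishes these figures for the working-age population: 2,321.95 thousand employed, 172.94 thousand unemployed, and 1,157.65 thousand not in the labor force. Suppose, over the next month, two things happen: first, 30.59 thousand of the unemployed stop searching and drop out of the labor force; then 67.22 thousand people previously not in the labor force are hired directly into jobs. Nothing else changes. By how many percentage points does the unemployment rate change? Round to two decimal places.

Initially, labor force = 2,321.95 + 172.94 = 2,494.89 thousand, so u = 172.94/2,494.89 = 6.93%.
After the first change, unemployed and labor force both fall by 30.59 → E = 2,321.95, U = 142.35, labor force = 2,464.30 thousand.
After the second change, employed and labor force both rise by 67.22; unemployed unchanged → E = 2,389.17, U = 142.35, labor force = 2,531.52 thousand.
New unemployment rate = 142.35 / 2,531.52 = 5.62%.
Change = 5.62% − 6.93% = −1.31 percentage points.

The unemployment rate changes by −1.31 percentage points.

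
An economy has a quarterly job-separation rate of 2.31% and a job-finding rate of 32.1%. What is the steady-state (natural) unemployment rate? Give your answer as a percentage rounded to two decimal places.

At steady state the flows balance: s·E = f·U, so U/(E+U) = s/(s+f).
u* = 2.31 / (2.31 + 32.1) = 2.31 / 34.41 = 6.71%.

Steady-state unemployment rate ≈ 6.71%.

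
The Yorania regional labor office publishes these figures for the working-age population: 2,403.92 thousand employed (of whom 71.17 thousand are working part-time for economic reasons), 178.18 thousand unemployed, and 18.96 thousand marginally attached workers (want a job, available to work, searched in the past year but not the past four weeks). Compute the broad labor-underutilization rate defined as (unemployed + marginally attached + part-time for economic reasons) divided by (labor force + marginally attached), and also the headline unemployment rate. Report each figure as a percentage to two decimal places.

Broad underutilization rate ≈ 10.32%; headline unemployment rate ≈ 6.90%.

Labor force = 2,403.92 + 178.18 = 2,582.10 thousand.
Numerator = 178.18 + 18.96 + 71.17 = 268.31 thousand.
Denominator = 2,582.10 + 18.96 = 2,601.06 thousand.
Broad rate = 268.31 / 2,601.06 = 10.32%.
Headline unemployment rate = 178.18 / 2,582.10 = 6.90%.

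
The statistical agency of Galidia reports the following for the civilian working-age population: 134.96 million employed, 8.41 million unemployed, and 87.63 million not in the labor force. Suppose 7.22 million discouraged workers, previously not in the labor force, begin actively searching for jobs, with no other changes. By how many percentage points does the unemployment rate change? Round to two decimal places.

Initially, labor force = 134.96 + 8.41 = 143.37 million, so u = 8.41/143.37 = 5.87%.
After the change, unemployed and labor force both rise by 7.22 → E = 134.96, U = 15.63, labor force = 150.59 million.
New unemployment rate = 15.63 / 150.59 = 10.38%.
Change = 10.38% − 5.87% = +4.51 percentage points.

The unemployment rate changes by +4.51 percentage points.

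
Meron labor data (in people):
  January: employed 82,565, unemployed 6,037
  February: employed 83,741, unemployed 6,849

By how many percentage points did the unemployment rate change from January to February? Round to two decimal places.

The unemployment rate changed by +0.75 percentage points.

January: labor force = 82,565 + 6,037 = 88,602; u = 6,037/88,602 = 6.81%.
February: labor force = 83,741 + 6,849 = 90,590; u = 6,849/90,590 = 7.56%.
Change = 7.56% − 6.81% = +0.75 pp.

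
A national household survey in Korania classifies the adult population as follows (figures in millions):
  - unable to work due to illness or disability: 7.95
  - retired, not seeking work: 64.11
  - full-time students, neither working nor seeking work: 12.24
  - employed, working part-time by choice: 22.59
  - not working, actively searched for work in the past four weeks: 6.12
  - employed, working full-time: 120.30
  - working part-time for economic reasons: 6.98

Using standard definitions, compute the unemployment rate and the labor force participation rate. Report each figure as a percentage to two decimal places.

Employed = 22.59 + 120.30 + 6.98 = 149.87 million (anyone who worked, including part-time for economic reasons, counts as employed).
Unemployed = 6.12 million.
Labor force = 149.87 + 6.12 = 155.99 million.
Not in labor force = 7.95 + 64.11 + 12.24 = 84.30 million (those not working and not actively searching are outside the labor force).
Civilian working-age population = 155.99 + 84.30 = 240.29 million.
Unemployment rate = 6.12 / 155.99 = 3.92%.
Labor force participation rate = 155.99 / 240.29 = 64.92%.

Unemployment rate ≈ 3.92%; labor force participation rate ≈ 64.92%.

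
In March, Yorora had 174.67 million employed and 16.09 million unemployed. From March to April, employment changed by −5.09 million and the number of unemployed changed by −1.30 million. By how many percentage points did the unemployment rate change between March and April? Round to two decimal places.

March: labor force = 174.67 + 16.09 = 190.76; u = 16.09/190.76 = 8.43%.
April: labor force = 169.58 + 14.79 = 184.37; u = 14.79/184.37 = 8.02%.
Change = 8.02% − 8.43% = −0.41 pp.

The unemployment rate changed by −0.41 percentage points.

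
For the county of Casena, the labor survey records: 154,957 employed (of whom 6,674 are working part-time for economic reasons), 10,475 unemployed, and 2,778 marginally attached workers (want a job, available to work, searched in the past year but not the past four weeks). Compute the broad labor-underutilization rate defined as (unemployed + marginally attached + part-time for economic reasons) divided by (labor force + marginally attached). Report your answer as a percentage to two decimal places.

Broad underutilization rate ≈ 11.85%.

Labor force = 154,957 + 10,475 = 165,432.
Numerator = 10,475 + 2,778 + 6,674 = 19,927.
Denominator = 165,432 + 2,778 = 168,210.
Broad rate = 19,927 / 168,210 = 11.85%.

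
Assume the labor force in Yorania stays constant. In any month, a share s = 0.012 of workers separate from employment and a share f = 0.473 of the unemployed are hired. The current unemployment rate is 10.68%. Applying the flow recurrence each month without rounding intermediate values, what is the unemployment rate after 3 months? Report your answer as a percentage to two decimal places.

With a fixed labor force, u_{t+1} = u_t + s·(1−u_t) − f·u_t = u_t·(1−s−f) + s.
Here 1−s−f = 0.515 and s = 0.012.
u_1 = 0.106800 × 0.515 + 0.012 = 0.067002.
u_2 = 0.067002 × 0.515 + 0.012 = 0.046506.
u_3 = 0.046506 × 0.515 + 0.012 = 0.035951.

Unemployment rate after three months ≈ 3.60%.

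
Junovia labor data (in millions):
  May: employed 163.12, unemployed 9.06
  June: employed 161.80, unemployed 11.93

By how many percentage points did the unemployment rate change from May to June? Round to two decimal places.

May: labor force = 163.12 + 9.06 = 172.18; u = 9.06/172.18 = 5.26%.
June: labor force = 161.80 + 11.93 = 173.73; u = 11.93/173.73 = 6.87%.
Change = 6.87% − 5.26% = +1.61 pp.

The unemployment rate changed by +1.61 percentage points.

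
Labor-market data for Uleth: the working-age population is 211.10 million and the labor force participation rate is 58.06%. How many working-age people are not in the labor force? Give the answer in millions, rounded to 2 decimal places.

Share not in the labor force = 1 − 0.5806 = 0.4194.
Not in labor force = 0.4194 × 211.10 ≈ 88.54 million.

About 88.54 million are not in the labor force.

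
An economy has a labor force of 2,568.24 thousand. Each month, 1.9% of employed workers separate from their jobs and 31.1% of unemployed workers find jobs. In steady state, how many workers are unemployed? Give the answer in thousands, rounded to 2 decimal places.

Steady-state unemployment rate u* = s/(s+f) = 1.9/(1.9+31.1) = 0.057576.
Unemployed = u* × labor force = 0.057576 × 2,568.24 ≈ 147.87 thousand.

About 147.87 thousand are unemployed in steady state.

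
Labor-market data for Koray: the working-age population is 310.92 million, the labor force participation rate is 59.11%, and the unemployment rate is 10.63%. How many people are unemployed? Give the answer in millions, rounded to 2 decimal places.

About 19.54 million are unemployed.

Labor force = 0.5911 × 310.92 = 183.78 million.
Unemployed = 0.1063 × 183.78 ≈ 19.54 million.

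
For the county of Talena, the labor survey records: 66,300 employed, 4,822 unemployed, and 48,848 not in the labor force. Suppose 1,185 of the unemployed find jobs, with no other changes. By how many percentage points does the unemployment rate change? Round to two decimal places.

Initially, labor force = 66,300 + 4,822 = 71,122, so u = 4,822/71,122 = 6.78%.
After the change, unemployed falls and employed rises by 1,185; labor force unchanged → E = 67,485, U = 3,637, labor force = 71,122.
New unemployment rate = 3,637 / 71,122 = 5.11%.
Change = 5.11% − 6.78% = −1.67 percentage points.

The unemployment rate changes by −1.67 percentage points.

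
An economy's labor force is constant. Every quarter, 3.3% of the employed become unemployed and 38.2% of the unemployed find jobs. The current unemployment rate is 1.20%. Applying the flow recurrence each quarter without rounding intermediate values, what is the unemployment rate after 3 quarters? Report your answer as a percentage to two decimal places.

With a fixed labor force, u_{t+1} = u_t + s·(1−u_t) − f·u_t = u_t·(1−s−f) + s.
Here 1−s−f = 0.585 and s = 0.033.
u_1 = 0.012000 × 0.585 + 0.033 = 0.040020.
u_2 = 0.040020 × 0.585 + 0.033 = 0.056412.
u_3 = 0.056412 × 0.585 + 0.033 = 0.066001.

Unemployment rate after three quarters ≈ 6.60%.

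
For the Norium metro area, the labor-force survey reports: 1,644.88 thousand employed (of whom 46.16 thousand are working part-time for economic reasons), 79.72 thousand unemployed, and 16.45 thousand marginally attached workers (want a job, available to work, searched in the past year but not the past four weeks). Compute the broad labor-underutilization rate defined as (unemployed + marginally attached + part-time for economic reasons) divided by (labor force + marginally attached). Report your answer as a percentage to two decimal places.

Broad underutilization rate ≈ 8.17%.

Labor force = 1,644.88 + 79.72 = 1,724.60 thousand.
Numerator = 79.72 + 16.45 + 46.16 = 142.33 thousand.
Denominator = 1,724.60 + 16.45 = 1,741.05 thousand.
Broad rate = 142.33 / 1,741.05 = 8.17%.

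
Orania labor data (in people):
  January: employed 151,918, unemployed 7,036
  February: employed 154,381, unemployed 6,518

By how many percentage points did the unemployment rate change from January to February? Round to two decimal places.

January: labor force = 151,918 + 7,036 = 158,954; u = 7,036/158,954 = 4.43%.
February: labor force = 154,381 + 6,518 = 160,899; u = 6,518/160,899 = 4.05%.
Change = 4.05% − 4.43% = −0.38 pp.

The unemployment rate changed by −0.38 percentage points.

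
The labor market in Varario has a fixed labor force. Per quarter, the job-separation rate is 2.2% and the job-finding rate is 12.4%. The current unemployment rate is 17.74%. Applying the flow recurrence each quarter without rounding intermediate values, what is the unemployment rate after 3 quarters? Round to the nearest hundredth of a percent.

With a fixed labor force, u_{t+1} = u_t + s·(1−u_t) − f·u_t = u_t·(1−s−f) + s.
Here 1−s−f = 0.854 and s = 0.022.
u_1 = 0.177400 × 0.854 + 0.022 = 0.173500.
u_2 = 0.173500 × 0.854 + 0.022 = 0.170169.
u_3 = 0.170169 × 0.854 + 0.022 = 0.167324.

Unemployment rate after three quarters ≈ 16.73%.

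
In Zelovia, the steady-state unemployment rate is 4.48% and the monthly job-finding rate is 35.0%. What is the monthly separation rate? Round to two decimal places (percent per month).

Separation rate ≈ 1.64% per month.

From u* = s/(s+f): s = u·f/(1−u).
s = 0.0448 × 35.0 / (1 − 0.0448) = 1.5680 / 0.9552 ≈ 1.64% per month.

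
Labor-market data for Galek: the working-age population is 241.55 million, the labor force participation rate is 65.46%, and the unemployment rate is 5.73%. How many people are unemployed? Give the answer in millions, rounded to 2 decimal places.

Labor force = 0.6546 × 241.55 = 158.12 million.
Unemployed = 0.0573 × 158.12 ≈ 9.06 million.

About 9.06 million are unemployed.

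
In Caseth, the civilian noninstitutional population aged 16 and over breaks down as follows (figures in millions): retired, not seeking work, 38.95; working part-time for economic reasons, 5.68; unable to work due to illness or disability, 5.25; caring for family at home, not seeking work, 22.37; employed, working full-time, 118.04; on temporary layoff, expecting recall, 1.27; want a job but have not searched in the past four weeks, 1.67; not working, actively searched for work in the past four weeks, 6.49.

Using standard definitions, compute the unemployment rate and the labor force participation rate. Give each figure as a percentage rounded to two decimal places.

Unemployment rate ≈ 5.90%; labor force participation rate ≈ 65.83%.

Employed = 5.68 + 118.04 = 123.72 million (anyone who worked, including part-time for economic reasons, counts as employed).
Unemployed = 1.27 + 6.49 = 7.76 million (jobless and actively searching, or on temporary layoff).
Labor force = 123.72 + 7.76 = 131.48 million.
Not in labor force = 38.95 + 5.25 + 22.37 + 1.67 = 68.24 million (those not working and not actively searching are outside the labor force — including those who want a job but have given up searching).
Civilian working-age population = 131.48 + 68.24 = 199.72 million.
Unemployment rate = 7.76 / 131.48 = 5.90%.
Labor force participation rate = 131.48 / 199.72 = 65.83%.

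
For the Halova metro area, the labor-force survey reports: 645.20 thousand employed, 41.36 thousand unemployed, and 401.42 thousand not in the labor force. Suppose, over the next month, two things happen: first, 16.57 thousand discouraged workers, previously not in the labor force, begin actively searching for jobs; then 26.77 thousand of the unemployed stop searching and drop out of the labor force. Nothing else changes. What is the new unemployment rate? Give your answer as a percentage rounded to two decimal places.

New unemployment rate ≈ 4.61%.

Initially, labor force = 645.20 + 41.36 = 686.56 thousand, so u = 41.36/686.56 = 6.02%.
After the first change, unemployed and labor force both rise by 16.57 → E = 645.20, U = 57.93, labor force = 703.13 thousand.
After the second change, unemployed and labor force both fall by 26.77 → E = 645.20, U = 31.16, labor force = 676.36 thousand.
New unemployment rate = 31.16 / 676.36 = 4.61%.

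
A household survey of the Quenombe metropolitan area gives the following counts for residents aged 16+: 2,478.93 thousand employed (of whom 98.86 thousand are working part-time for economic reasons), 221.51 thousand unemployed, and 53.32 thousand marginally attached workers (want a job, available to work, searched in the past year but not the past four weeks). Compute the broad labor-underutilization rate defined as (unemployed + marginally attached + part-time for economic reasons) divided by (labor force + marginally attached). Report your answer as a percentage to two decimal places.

Broad underutilization rate ≈ 13.57%.

Labor force = 2,478.93 + 221.51 = 2,700.44 thousand.
Numerator = 221.51 + 53.32 + 98.86 = 373.69 thousand.
Denominator = 2,700.44 + 53.32 = 2,753.76 thousand.
Broad rate = 373.69 / 2,753.76 = 13.57%.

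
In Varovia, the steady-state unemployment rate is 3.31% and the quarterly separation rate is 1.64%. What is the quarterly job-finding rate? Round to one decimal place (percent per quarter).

Job-finding rate ≈ 47.9% per quarter.

From u* = s/(s+f): f = s·(1−u)/u.
f = 1.64 × (1 − 0.0331) / 0.0331 = 1.5857 / 0.0331 ≈ 47.9% per quarter.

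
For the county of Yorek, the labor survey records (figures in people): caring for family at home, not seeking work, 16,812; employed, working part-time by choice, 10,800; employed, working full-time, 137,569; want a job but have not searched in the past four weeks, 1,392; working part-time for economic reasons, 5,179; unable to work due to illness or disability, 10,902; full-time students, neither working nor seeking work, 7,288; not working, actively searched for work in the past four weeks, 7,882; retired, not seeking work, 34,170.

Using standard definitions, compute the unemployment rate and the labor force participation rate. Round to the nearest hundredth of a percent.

Unemployment rate ≈ 4.88%; labor force participation rate ≈ 69.58%.

Employed = 10,800 + 137,569 + 5,179 = 153,548 (anyone who worked, including part-time for economic reasons, counts as employed).
Unemployed = 7,882.
Labor force = 153,548 + 7,882 = 161,430.
Not in labor force = 16,812 + 1,392 + 10,902 + 7,288 + 34,170 = 70,564 (those not working and not actively searching are outside the labor force — including those who want a job but have given up searching).
Civilian working-age population = 161,430 + 70,564 = 231,994.
Unemployment rate = 7,882 / 161,430 = 4.88%.
Labor force participation rate = 161,430 / 231,994 = 69.58%.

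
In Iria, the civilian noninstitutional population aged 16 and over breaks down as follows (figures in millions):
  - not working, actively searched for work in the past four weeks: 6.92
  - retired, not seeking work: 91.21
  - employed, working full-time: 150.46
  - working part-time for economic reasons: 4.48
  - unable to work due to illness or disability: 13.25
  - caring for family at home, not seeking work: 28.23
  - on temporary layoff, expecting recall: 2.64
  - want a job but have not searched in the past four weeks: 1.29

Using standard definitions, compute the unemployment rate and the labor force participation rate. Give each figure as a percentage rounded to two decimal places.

Employed = 150.46 + 4.48 = 154.94 million (anyone who worked, including part-time for economic reasons, counts as employed).
Unemployed = 6.92 + 2.64 = 9.56 million (jobless and actively searching, or on temporary layoff).
Labor force = 154.94 + 9.56 = 164.50 million.
Not in labor force = 91.21 + 13.25 + 28.23 + 1.29 = 133.98 million (those not working and not actively searching are outside the labor force — including those who want a job but have given up searching).
Civilian working-age population = 164.50 + 133.98 = 298.48 million.
Unemployment rate = 9.56 / 164.50 = 5.81%.
Labor force participation rate = 164.50 / 298.48 = 55.11%.

Unemployment rate ≈ 5.81%; labor force participation rate ≈ 55.11%.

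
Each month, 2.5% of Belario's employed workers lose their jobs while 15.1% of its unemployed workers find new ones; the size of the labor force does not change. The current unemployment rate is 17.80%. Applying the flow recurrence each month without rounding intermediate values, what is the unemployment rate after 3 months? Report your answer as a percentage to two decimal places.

With a fixed labor force, u_{t+1} = u_t + s·(1−u_t) − f·u_t = u_t·(1−s−f) + s.
Here 1−s−f = 0.824 and s = 0.025.
u_1 = 0.178000 × 0.824 + 0.025 = 0.171672.
u_2 = 0.171672 × 0.824 + 0.025 = 0.166458.
u_3 = 0.166458 × 0.824 + 0.025 = 0.162161.

Unemployment rate after three months ≈ 16.22%.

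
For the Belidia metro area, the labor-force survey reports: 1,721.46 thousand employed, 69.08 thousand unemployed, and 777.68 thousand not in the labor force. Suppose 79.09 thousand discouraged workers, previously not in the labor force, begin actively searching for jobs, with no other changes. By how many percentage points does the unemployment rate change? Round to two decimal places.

Initially, labor force = 1,721.46 + 69.08 = 1,790.54 thousand, so u = 69.08/1,790.54 = 3.86%.
After the change, unemployed and labor force both rise by 79.09 → E = 1,721.46, U = 148.17, labor force = 1,869.63 thousand.
New unemployment rate = 148.17 / 1,869.63 = 7.93%.
Change = 7.93% − 3.86% = +4.07 percentage points.

The unemployment rate changes by +4.07 percentage points.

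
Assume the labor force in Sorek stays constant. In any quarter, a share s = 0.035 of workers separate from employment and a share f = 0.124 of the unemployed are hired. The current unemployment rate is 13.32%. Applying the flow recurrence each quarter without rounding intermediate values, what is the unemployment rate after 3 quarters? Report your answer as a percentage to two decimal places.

With a fixed labor force, u_{t+1} = u_t + s·(1−u_t) − f·u_t = u_t·(1−s−f) + s.
Here 1−s−f = 0.841 and s = 0.035.
u_1 = 0.133200 × 0.841 + 0.035 = 0.147021.
u_2 = 0.147021 × 0.841 + 0.035 = 0.158645.
u_3 = 0.158645 × 0.841 + 0.035 = 0.168420.

Unemployment rate after three quarters ≈ 16.84%.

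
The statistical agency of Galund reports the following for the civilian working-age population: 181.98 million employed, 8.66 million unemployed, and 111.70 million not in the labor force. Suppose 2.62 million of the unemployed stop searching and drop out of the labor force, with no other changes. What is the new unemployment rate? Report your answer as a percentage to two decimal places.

Initially, labor force = 181.98 + 8.66 = 190.64 million, so u = 8.66/190.64 = 4.54%.
After the change, unemployed and labor force both fall by 2.62 → E = 181.98, U = 6.04, labor force = 188.02 million.
New unemployment rate = 6.04 / 188.02 = 3.21%.

New unemployment rate ≈ 3.21%.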